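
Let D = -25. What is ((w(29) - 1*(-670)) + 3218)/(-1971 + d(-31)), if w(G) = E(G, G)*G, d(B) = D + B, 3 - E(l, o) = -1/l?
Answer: -3976/2027 ≈ -1.9615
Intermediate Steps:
E(l, o) = 3 + 1/l (E(l, o) = 3 - (-1)/l = 3 + 1/l)
d(B) = -25 + B
w(G) = G*(3 + 1/G) (w(G) = (3 + 1/G)*G = G*(3 + 1/G))
((w(29) - 1*(-670)) + 3218)/(-1971 + d(-31)) = (((1 + 3*29) - 1*(-670)) + 3218)/(-1971 + (-25 - 31)) = (((1 + 87) + 670) + 3218)/(-1971 - 56) = ((88 + 670) + 3218)/(-2027) = (758 + 3218)*(-1/2027) = 3976*(-1/2027) = -3976/2027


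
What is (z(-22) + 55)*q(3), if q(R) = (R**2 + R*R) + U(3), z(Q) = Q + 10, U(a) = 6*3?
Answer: 1548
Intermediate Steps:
U(a) = 18
z(Q) = 10 + Q
q(R) = 18 + 2*R**2 (q(R) = (R**2 + R*R) + 18 = (R**2 + R**2) + 18 = 2*R**2 + 18 = 18 + 2*R**2)
(z(-22) + 55)*q(3) = ((10 - 22) + 55)*(18 + 2*3**2) = (-12 + 55)*(18 + 2*9) = 43*(18 + 18) = 43*36 = 1548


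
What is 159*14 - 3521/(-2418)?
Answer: 5385989/2418 ≈ 2227.5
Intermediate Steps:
159*14 - 3521/(-2418) = 2226 - 3521*(-1)/2418 = 2226 - 1*(-3521/2418) = 2226 + 3521/2418 = 5385989/2418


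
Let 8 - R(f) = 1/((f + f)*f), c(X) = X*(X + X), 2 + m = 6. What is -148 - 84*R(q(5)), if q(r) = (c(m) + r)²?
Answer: -1536811978/1874161 ≈ -820.00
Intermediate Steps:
m = 4 (m = -2 + 6 = 4)
c(X) = 2*X² (c(X) = X*(2*X) = 2*X²)
q(r) = (32 + r)² (q(r) = (2*4² + r)² = (2*16 + r)² = (32 + r)²)
R(f) = 8 - 1/(2*f²) (R(f) = 8 - 1/((f + f)*f) = 8 - 1/((2*f)*f) = 8 - 1/(2*f²))
-148 - 84*R(q(5)) = -148 - 84*(8 - 1/(2*(32 + 5)⁴)) = -148 - 84*(8 - 1/(2*(37²)²)) = -148 - 84*(8 - ½/1369²) = -148 - 84*(8 - ½*1/1874161) = -148 - 84*(8 - 1/3748322) = -148 - 84*29986575/3748322 = -148 - 1259436150/1874161 = -1536811978/1874161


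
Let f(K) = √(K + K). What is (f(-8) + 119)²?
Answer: 14145 + 952*I ≈ 14145.0 + 952.0*I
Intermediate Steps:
f(K) = √2*√K (f(K) = √(2*K) = √2*√K)
(f(-8) + 119)² = (√2*√(-8) + 119)² = (√2*(2*I*√2) + 119)² = (4*I + 119)² = (119 + 4*I)²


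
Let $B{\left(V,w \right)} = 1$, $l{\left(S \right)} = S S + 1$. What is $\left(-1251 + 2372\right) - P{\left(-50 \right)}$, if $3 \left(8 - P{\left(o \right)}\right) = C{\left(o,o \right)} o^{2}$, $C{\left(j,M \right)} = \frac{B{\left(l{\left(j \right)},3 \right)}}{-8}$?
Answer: $\frac{6053}{6} \approx 1008.8$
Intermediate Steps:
$l{\left(S \right)} = 1 + S^{2}$ ($l{\left(S \right)} = S^{2} + 1 = 1 + S^{2}$)
$C{\left(j,M \right)} = - \frac{1}{8}$ ($C{\left(j,M \right)} = 1 \frac{1}{-8} = 1 \left(- \frac{1}{8}\right) = - \frac{1}{8}$)
$P{\left(o \right)} = 8 + \frac{o^{2}}{24}$ ($P{\left(o \right)} = 8 - \frac{\left(- \frac{1}{8}\right) o^{2}}{3} = 8 + \frac{o^{2}}{24}$)
$\left(-1251 + 2372\right) - P{\left(-50 \right)} = \left(-1251 + 2372\right) - \left(8 + \frac{\left(-50\right)^{2}}{24}\right) = 1121 - \left(8 + \frac{1}{24} \cdot 2500\right) = 1121 - \left(8 + \frac{625}{6}\right) = 1121 - \frac{673}{6} = \frac{6053}{6}$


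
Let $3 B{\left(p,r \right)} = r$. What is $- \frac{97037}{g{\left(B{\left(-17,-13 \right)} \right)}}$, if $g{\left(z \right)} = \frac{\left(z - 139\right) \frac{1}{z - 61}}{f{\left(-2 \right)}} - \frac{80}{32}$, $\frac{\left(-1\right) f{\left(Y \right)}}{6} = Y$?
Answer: $\frac{114115512}{2725} \approx 41877.0$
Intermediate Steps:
$f{\left(Y \right)} = - 6 Y$
$B{\left(p,r \right)} = \frac{r}{3}$
$g{\left(z \right)} = - \frac{5}{2} + \frac{-139 + z}{12 \left(-61 + z\right)}$ ($g{\left(z \right)} = \frac{\left(z - 139\right) \frac{1}{z - 61}}{\left(-6\right) \left(-2\right)} - \frac{80}{32} = \frac{\left(-139 + z\right) \frac{1}{-61 + z}}{12} - \frac{5}{2} = \frac{-139 + z}{-61 + z} \frac{1}{12} - \frac{5}{2} = \frac{-139 + z}{12 \left(-61 + z\right)} - \frac{5}{2} = - \frac{5}{2} + \frac{-139 + z}{12 \left(-61 + z\right)}$)
$- \frac{97037}{g{\left(B{\left(-17,-13 \right)} \right)}} = - \frac{97037}{\frac{1}{12} \frac{1}{-61 + \frac{1}{3} \left(-13\right)} \left(1691 - 29 \cdot \frac{1}{3} \left(-13\right)\right)} = - \frac{97037}{\frac{1}{12} \frac{1}{-61 - \frac{13}{3}} \left(1691 - - \frac{377}{3}\right)} = - \frac{97037}{\frac{1}{12} \frac{1}{- \frac{196}{3}} \left(1691 + \frac{377}{3}\right)} = - \frac{97037}{\frac{1}{12} \left(- \frac{3}{196}\right) \frac{5450}{3}} = - \frac{97037}{- \frac{2725}{1176}} = \left(-97037\right) \left(- \frac{1176}{2725}\right) = \frac{114115512}{2725}$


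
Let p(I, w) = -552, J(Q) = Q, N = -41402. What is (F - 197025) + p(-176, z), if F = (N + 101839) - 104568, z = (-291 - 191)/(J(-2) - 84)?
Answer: -241708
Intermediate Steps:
z = 241/43 (z = (-291 - 191)/(-2 - 84) = -482/(-86) = -482*(-1/86) = 241/43 ≈ 5.6047)
F = -44131 (F = (-41402 + 101839) - 104568 = 60437 - 104568 = -44131)
(F - 197025) + p(-176, z) = (-44131 - 197025) - 552 = -241156 - 552 = -241708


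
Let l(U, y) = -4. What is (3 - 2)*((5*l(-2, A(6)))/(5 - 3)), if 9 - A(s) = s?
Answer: -10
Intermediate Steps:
A(s) = 9 - s
(3 - 2)*((5*l(-2, A(6)))/(5 - 3)) = (3 - 2)*((5*(-4))/(5 - 3)) = 1*(-20/2) = 1*(-20*½) = 1*(-10) = -10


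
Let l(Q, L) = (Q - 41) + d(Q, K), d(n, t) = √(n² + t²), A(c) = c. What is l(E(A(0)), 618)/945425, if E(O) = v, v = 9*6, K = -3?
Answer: 1/72725 + 3*√13/189085 ≈ 7.0956e-5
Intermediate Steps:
v = 54
E(O) = 54
l(Q, L) = -41 + Q + √(9 + Q²) (l(Q, L) = (Q - 41) + √(Q² + (-3)²) = (-41 + Q) + √(Q² + 9) = (-41 + Q) + √(9 + Q²) = -41 + Q + √(9 + Q²))
l(E(A(0)), 618)/945425 = (-41 + 54 + √(9 + 54²))/945425 = (-41 + 54 + √(9 + 2916))*(1/945425) = (-41 + 54 + √2925)*(1/945425) = (-41 + 54 + 15*√13)*(1/945425) = (13 + 15*√13)*(1/945425) = 1/72725 + 3*√13/189085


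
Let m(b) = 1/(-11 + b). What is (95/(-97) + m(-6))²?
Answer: 2930944/2719201 ≈ 1.0779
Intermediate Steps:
(95/(-97) + m(-6))² = (95/(-97) + 1/(-11 - 6))² = (95*(-1/97) + 1/(-17))² = (-95/97 - 1/17)² = (-1712/1649)² = 2930944/2719201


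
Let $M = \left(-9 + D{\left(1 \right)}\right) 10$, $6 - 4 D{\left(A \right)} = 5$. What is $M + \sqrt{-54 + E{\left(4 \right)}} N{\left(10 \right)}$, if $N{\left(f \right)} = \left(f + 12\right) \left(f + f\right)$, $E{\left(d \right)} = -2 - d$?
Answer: $- \frac{175}{2} + 880 i \sqrt{15} \approx -87.5 + 3408.2 i$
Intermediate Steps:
$D{\left(A \right)} = \frac{1}{4}$ ($D{\left(A \right)} = \frac{3}{2} - \frac{5}{4} = \frac{1}{4}$)
$N{\left(f \right)} = 2 f \left(12 + f\right)$ ($N{\left(f \right)} = \left(12 + f\right) 2 f = 2 f \left(12 + f\right)$)
$M = - \frac{175}{2}$ ($M = \left(-9 + \frac{1}{4}\right) 10 = \left(- \frac{35}{4}\right) 10 = - \frac{175}{2} \approx -87.5$)
$M + \sqrt{-54 + E{\left(4 \right)}} N{\left(10 \right)} = - \frac{175}{2} + \sqrt{-54 - 6} \cdot 2 \cdot 10 \left(12 + 10\right) = - \frac{175}{2} + \sqrt{-54 - 6} \cdot 2 \cdot 10 \cdot 22 = - \frac{175}{2} + \sqrt{-54 - 6} \cdot 440 = - \frac{175}{2} + \sqrt{-60} \cdot 440 = - \frac{175}{2} + 2 i \sqrt{15} \cdot 440 = - \frac{175}{2} + 880 i \sqrt{15}$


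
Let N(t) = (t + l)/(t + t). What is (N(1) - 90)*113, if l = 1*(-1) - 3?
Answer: -20679/2 ≈ -10340.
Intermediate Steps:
l = -4 (l = -1 - 3 = -4)
N(t) = (-4 + t)/(2*t) (N(t) = (t - 4)/(t + t) = (-4 + t)/((2*t)) = (-4 + t)*(1/(2*t)) = (-4 + t)/(2*t))
(N(1) - 90)*113 = ((½)*(-4 + 1)/1 - 90)*113 = ((½)*1*(-3) - 90)*113 = (-3/2 - 90)*113 = -183/2*113 = -20679/2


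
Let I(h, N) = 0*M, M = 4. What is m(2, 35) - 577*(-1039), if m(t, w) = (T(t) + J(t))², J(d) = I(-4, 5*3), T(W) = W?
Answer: 599507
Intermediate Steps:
I(h, N) = 0 (I(h, N) = 0*4 = 0)
J(d) = 0
m(t, w) = t² (m(t, w) = (t + 0)² = t²)
m(2, 35) - 577*(-1039) = 2² - 577*(-1039) = 4 + 599503 = 599507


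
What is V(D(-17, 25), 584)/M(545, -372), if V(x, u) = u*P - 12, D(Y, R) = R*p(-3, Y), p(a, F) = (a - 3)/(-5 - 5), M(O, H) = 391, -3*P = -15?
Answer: 2908/391 ≈ 7.4373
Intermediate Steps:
P = 5 (P = -⅓*(-15) = 5)
p(a, F) = 3/10 - a/10 (p(a, F) = (-3 + a)/(-10) = (-3 + a)*(-⅒) = 3/10 - a/10)
D(Y, R) = 3*R/5 (D(Y, R) = R*(3/10 - ⅒*(-3)) = R*(3/10 + 3/10) = R*(⅗) = 3*R/5)
V(x, u) = -12 + 5*u (V(x, u) = u*5 - 12 = 5*u - 12 = -12 + 5*u)
V(D(-17, 25), 584)/M(545, -372) = (-12 + 5*584)/391 = (-12 + 2920)*(1/391) = 2908*(1/391) = 2908/391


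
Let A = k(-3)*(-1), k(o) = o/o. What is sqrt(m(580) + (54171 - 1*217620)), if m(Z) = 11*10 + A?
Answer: 2*I*sqrt(40835) ≈ 404.15*I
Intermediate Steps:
k(o) = 1
A = -1 (A = 1*(-1) = -1)
m(Z) = 109 (m(Z) = 11*10 - 1 = 110 - 1 = 109)
sqrt(m(580) + (54171 - 1*217620)) = sqrt(109 + (54171 - 1*217620)) = sqrt(109 + (54171 - 217620)) = sqrt(109 - 163449) = sqrt(-163340) = 2*I*sqrt(40835)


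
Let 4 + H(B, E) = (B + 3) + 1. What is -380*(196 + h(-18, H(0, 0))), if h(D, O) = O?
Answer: -74480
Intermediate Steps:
H(B, E) = B (H(B, E) = -4 + ((B + 3) + 1) = -4 + ((3 + B) + 1) = -4 + (4 + B) = B)
-380*(196 + h(-18, H(0, 0))) = -380*(196 + 0) = -380*196 = -74480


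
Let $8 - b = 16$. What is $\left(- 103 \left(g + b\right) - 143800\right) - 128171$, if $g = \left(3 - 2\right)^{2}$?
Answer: $-271250$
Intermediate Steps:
$b = -8$ ($b = 8 - 16 = -8$)
$g = 1$ ($g = 1^{2} = 1$)
$\left(- 103 \left(g + b\right) - 143800\right) - 128171 = \left(- 103 \left(1 - 8\right) - 143800\right) - 128171 = \left(\left(-103\right) \left(-7\right) - 143800\right) - 128171 = \left(721 - 143800\right) - 128171 = -143079 - 128171 = -271250$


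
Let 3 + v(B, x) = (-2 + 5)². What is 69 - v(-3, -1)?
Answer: 63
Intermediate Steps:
v(B, x) = 6 (v(B, x) = -3 + (-2 + 5)² = -3 + 3² = -3 + 9 = 6)
69 - v(-3, -1) = 69 - 1*6 = 69 - 6 = 63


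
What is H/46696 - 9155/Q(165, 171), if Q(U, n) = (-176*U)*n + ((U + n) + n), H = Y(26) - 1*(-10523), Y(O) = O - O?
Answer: 52677701039/231861189768 ≈ 0.22720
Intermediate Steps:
Y(O) = 0
H = 10523 (H = 0 - 1*(-10523) = 0 + 10523 = 10523)
Q(U, n) = U + 2*n - 176*U*n (Q(U, n) = -176*U*n + (U + 2*n) = U + 2*n - 176*U*n)
H/46696 - 9155/Q(165, 171) = 10523/46696 - 9155/(165 + 2*171 - 176*165*171) = 10523*(1/46696) - 9155/(165 + 342 - 4965840) = 10523/46696 - 9155/(-4965333) = 10523/46696 - 9155*(-1/4965333) = 10523/46696 + 9155/4965333 = 52677701039/231861189768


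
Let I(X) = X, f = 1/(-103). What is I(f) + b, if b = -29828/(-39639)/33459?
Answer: -1323209017/136606974003 ≈ -0.0096862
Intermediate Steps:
f = -1/103 ≈ -0.0097087
b = 29828/1326281301 (b = -29828*(-1/39639)*(1/33459) = (29828/39639)*(1/33459) = 29828/1326281301 ≈ 2.2490e-5)
I(f) + b = -1/103 + 29828/1326281301 = -1323209017/136606974003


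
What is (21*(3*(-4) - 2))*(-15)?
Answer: 4410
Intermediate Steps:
(21*(3*(-4) - 2))*(-15) = (21*(-12 - 2))*(-15) = (21*(-14))*(-15) = -294*(-15) = 4410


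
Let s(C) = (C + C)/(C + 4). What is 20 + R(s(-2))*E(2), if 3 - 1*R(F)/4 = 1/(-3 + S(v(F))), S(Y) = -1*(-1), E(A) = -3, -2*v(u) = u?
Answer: -22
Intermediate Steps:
v(u) = -u/2
S(Y) = 1
s(C) = 2*C/(4 + C) (s(C) = (2*C)/(4 + C) = 2*C/(4 + C))
R(F) = 14 (R(F) = 12 - 4/(-3 + 1) = 12 - 4/(-2) = 12 - 4*(-½) = 12 + 2 = 14)
20 + R(s(-2))*E(2) = 20 + 14*(-3) = 20 - 42 = -22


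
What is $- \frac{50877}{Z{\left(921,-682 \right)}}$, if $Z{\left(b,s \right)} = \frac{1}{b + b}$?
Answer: $-93715434$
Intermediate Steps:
$Z{\left(b,s \right)} = \frac{1}{2 b}$
$- \frac{50877}{Z{\left(921,-682 \right)}} = - \frac{50877}{\frac{1}{2} \cdot \frac{1}{921}} = - 50877 \frac{1}{\frac{1}{1842}} = \left(-50877\right) 1842 = -93715434$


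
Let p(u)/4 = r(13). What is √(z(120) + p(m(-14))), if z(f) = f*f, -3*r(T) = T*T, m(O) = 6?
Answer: 2*√31893/3 ≈ 119.06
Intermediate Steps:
r(T) = -T²/3 (r(T) = -T*T/3 = -T²/3)
z(f) = f²
p(u) = -676/3 (p(u) = 4*(-⅓*13²) = 4*(-⅓*169) = 4*(-169/3) = -676/3)
√(z(120) + p(m(-14))) = √(120² - 676/3) = √(14400 - 676/3) = √(42524/3) = 2*√31893/3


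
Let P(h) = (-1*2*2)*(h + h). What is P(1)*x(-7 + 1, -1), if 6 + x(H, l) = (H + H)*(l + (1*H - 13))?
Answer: -1872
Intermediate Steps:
P(h) = -8*h (P(h) = (-2*2)*(2*h) = -8*h)
x(H, l) = -6 + 2*H*(-13 + H + l) (x(H, l) = -6 + (H + H)*(l + (1*H - 13)) = -6 + (2*H)*(l + (H - 13)) = -6 + (2*H)*(l + (-13 + H)) = -6 + (2*H)*(-13 + H + l) = -6 + 2*H*(-13 + H + l))
P(1)*x(-7 + 1, -1) = (-8*1)*(-6 - 26*(-7 + 1) + 2*(-7 + 1)² + 2*(-7 + 1)*(-1)) = -8*(-6 - 26*(-6) + 2*(-6)² + 2*(-6)*(-1)) = -8*(-6 + 156 + 2*36 + 12) = -8*(-6 + 156 + 72 + 12) = -8*234 = -1872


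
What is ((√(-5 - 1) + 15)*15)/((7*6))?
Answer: 75/14 + 5*I*√6/14 ≈ 5.3571 + 0.87482*I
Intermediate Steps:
((√(-5 - 1) + 15)*15)/((7*6)) = ((√(-6) + 15)*15)/42 = ((I*√6 + 15)*15)*(1/42) = ((15 + I*√6)*15)*(1/42) = (225 + 15*I*√6)*(1/42) = 75/14 + 5*I*√6/14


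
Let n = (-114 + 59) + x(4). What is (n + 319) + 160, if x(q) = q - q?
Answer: 424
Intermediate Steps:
x(q) = 0
n = -55 (n = (-114 + 59) + 0 = -55 + 0 = -55)
(n + 319) + 160 = (-55 + 319) + 160 = 264 + 160 = 424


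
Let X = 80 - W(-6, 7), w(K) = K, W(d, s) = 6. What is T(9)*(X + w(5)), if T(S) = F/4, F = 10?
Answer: 395/2 ≈ 197.50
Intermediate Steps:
T(S) = 5/2 (T(S) = 10/4 = 10*(1/4) = 5/2)
X = 74 (X = 80 - 1*6 = 80 - 6 = 74)
T(9)*(X + w(5)) = 5*(74 + 5)/2 = (5/2)*79 = 395/2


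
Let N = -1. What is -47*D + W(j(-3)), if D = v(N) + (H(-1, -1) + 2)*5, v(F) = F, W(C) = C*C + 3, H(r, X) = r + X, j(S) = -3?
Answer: 59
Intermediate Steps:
H(r, X) = X + r
W(C) = 3 + C² (W(C) = C² + 3 = 3 + C²)
D = -1 (D = -1 + ((-1 - 1) + 2)*5 = -1 + (-2 + 2)*5 = -1 + 0*5 = -1 + 0 = -1)
-47*D + W(j(-3)) = -47*(-1) + (3 + (-3)²) = 47 + (3 + 9) = 47 + 12 = 59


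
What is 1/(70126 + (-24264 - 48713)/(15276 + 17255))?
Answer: 32531/2281195929 ≈ 1.4260e-5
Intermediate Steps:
1/(70126 + (-24264 - 48713)/(15276 + 17255)) = 1/(70126 - 72977/32531) = 1/(2281195929/32531) = 32531/2281195929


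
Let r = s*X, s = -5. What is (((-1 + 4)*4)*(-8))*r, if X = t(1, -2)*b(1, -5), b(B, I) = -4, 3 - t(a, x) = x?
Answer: -9600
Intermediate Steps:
t(a, x) = 3 - x
X = -20 (X = (3 - 1*(-2))*(-4) = (3 + 2)*(-4) = 5*(-4) = -20)
r = 100 (r = -5*(-20) = 100)
(((-1 + 4)*4)*(-8))*r = (((-1 + 4)*4)*(-8))*100 = ((3*4)*(-8))*100 = (12*(-8))*100 = -96*100 = -9600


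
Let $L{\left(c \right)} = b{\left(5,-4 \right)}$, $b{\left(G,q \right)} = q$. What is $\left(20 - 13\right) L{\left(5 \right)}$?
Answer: $-28$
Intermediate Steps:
$L{\left(c \right)} = -4$
$\left(20 - 13\right) L{\left(5 \right)} = \left(20 - 13\right) \left(-4\right) = 7 \left(-4\right) = -28$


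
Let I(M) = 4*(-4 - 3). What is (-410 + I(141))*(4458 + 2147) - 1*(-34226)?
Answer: -2858764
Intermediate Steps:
I(M) = -28 (I(M) = 4*(-7) = -28)
(-410 + I(141))*(4458 + 2147) - 1*(-34226) = (-410 - 28)*(4458 + 2147) - 1*(-34226) = -438*6605 + 34226 = -2892990 + 34226 = -2858764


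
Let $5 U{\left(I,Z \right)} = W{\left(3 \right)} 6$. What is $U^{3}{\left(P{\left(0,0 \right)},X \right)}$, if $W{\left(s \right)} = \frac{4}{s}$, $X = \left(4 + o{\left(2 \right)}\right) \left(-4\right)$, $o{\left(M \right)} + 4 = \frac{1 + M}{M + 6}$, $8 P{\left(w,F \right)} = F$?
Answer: $\frac{512}{125} \approx 4.096$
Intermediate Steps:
$P{\left(w,F \right)} = \frac{F}{8}$
$o{\left(M \right)} = -4 + \frac{1 + M}{6 + M}$ ($o{\left(M \right)} = -4 + \frac{1 + M}{M + 6} = -4 + \frac{1 + M}{6 + M}$)
$X = - \frac{3}{2}$ ($X = \left(4 + \frac{-23 - 6}{6 + 2}\right) \left(-4\right) = \left(4 + \frac{-23 - 6}{8}\right) \left(-4\right) = \left(4 + \frac{1}{8} \left(-29\right)\right) \left(-4\right) = \left(4 - \frac{29}{8}\right) \left(-4\right) = \frac{3}{8} \left(-4\right) = - \frac{3}{2} \approx -1.5$)
$U{\left(I,Z \right)} = \frac{8}{5}$ ($U{\left(I,Z \right)} = \frac{\frac{4}{3} \cdot 6}{5} = \frac{1}{5} \cdot 8 = \frac{8}{5}$)
$U^{3}{\left(P{\left(0,0 \right)},X \right)} = \left(\frac{8}{5}\right)^{3} = \frac{512}{125}$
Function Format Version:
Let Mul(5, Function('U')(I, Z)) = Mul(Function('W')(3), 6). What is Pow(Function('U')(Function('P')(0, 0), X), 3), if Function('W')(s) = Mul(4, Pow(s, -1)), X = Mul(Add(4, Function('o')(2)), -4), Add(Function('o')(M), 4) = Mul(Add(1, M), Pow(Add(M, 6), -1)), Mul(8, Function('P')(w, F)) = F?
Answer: Rational(512, 125) ≈ 4.0960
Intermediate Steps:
Function('P')(w, F) = Mul(Rational(1, 8), F)
Function('o')(M) = Add(-4, Mul(Pow(Add(6, M), -1), Add(1, M))) (Function('o')(M) = Add(-4, Mul(Add(1, M), Pow(Add(M, 6), -1))) = Add(-4, Mul(Add(1, M), Pow(Add(6, M), -1))) = Add(-4, Mul(Pow(Add(6, M), -1), Add(1, M))))
X = Rational(-3, 2) (X = Mul(Add(4, Mul(Pow(Add(6, 2), -1), Add(-23, Mul(-3, 2)))), -4) = Mul(Add(4, Mul(Pow(8, -1), Add(-23, -6))), -4) = Mul(Add(4, Mul(Rational(1, 8), -29)), -4) = Mul(Add(4, Rational(-29, 8)), -4) = Mul(Rational(3, 8), -4) = Rational(-3, 2) ≈ -1.5000)
Function('U')(I, Z) = Rational(8, 5) (Function('U')(I, Z) = Mul(Rational(1, 5), Mul(Mul(4, Pow(3, -1)), 6)) = Mul(Rational(1, 5), Mul(Mul(4, Rational(1, 3)), 6)) = Mul(Rational(1, 5), Mul(Rational(4, 3), 6)) = Mul(Rational(1, 5), 8) = Rational(8, 5))
Pow(Function('U')(Function('P')(0, 0), X), 3) = Pow(Rational(8, 5), 3) = Rational(512, 125)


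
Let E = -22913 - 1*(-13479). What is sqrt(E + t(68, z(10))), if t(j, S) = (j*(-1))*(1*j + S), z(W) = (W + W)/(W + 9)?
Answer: I*sqrt(5100778)/19 ≈ 118.87*I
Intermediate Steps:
z(W) = 2*W/(9 + W) (z(W) = (2*W)/(9 + W) = 2*W/(9 + W))
E = -9434 (E = -22913 + 13479 = -9434)
t(j, S) = -j*(S + j) (t(j, S) = (-j)*(j + S) = (-j)*(S + j) = -j*(S + j))
sqrt(E + t(68, z(10))) = sqrt(-9434 - 1*68*(2*10/(9 + 10) + 68)) = sqrt(-9434 - 1*68*(2*10/19 + 68)) = sqrt(-9434 - 1*68*(2*10*(1/19) + 68)) = sqrt(-9434 - 1*68*(20/19 + 68)) = sqrt(-9434 - 1*68*1312/19) = sqrt(-9434 - 89216/19) = sqrt(-268462/19) = I*sqrt(5100778)/19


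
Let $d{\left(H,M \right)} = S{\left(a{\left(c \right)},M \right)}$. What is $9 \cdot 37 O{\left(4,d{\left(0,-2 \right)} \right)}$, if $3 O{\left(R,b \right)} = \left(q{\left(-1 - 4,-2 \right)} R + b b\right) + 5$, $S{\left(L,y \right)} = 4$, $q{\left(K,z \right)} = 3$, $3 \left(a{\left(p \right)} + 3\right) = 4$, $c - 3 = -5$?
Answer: $3663$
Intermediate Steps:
$c = -2$ ($c = 3 - 5 = -2$)
$a{\left(p \right)} = - \frac{5}{3}$ ($a{\left(p \right)} = -3 + \frac{1}{3} \cdot 4 = -3 + \frac{4}{3} = - \frac{5}{3}$)
$d{\left(H,M \right)} = 4$
$O{\left(R,b \right)} = \frac{5}{3} + R + \frac{b^{2}}{3}$ ($O{\left(R,b \right)} = \frac{\left(3 R + b b\right) + 5}{3} = \frac{\left(3 R + b^{2}\right) + 5}{3} = \frac{\left(b^{2} + 3 R\right) + 5}{3} = \frac{5 + b^{2} + 3 R}{3} = \frac{5}{3} + R + \frac{b^{2}}{3}$)
$9 \cdot 37 O{\left(4,d{\left(0,-2 \right)} \right)} = 9 \cdot 37 \left(\frac{5}{3} + 4 + \frac{4^{2}}{3}\right) = 333 \left(\frac{5}{3} + 4 + \frac{1}{3} \cdot 16\right) = 333 \left(\frac{5}{3} + 4 + \frac{16}{3}\right) = 333 \cdot 11 = 3663$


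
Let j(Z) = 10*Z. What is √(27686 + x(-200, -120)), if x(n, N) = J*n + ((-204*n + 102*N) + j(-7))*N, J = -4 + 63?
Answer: I*√3402914 ≈ 1844.7*I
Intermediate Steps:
J = 59
x(n, N) = 59*n + N*(-70 - 204*n + 102*N) (x(n, N) = 59*n + ((-204*n + 102*N) + 10*(-7))*N = 59*n + ((-204*n + 102*N) - 70)*N = 59*n + (-70 - 204*n + 102*N)*N = 59*n + N*(-70 - 204*n + 102*N))
√(27686 + x(-200, -120)) = √(27686 + (-70*(-120) + 59*(-200) + 102*(-120)² - 204*(-120)*(-200))) = √(27686 + (8400 - 11800 + 102*14400 - 4896000)) = √(27686 + (8400 - 11800 + 1468800 - 4896000)) = √(27686 - 3430600) = √(-3402914) = I*√3402914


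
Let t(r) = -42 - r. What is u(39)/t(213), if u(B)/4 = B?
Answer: -52/85 ≈ -0.61176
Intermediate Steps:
u(B) = 4*B
u(39)/t(213) = (4*39)/(-42 - 1*213) = 156/(-42 - 213) = 156/(-255) = 156*(-1/255) = -52/85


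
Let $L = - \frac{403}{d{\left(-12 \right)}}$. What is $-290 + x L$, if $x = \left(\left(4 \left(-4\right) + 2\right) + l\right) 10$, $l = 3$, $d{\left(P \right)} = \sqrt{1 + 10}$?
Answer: $-290 + 4030 \sqrt{11} \approx 13076.0$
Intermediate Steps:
$d{\left(P \right)} = \sqrt{11}$
$x = -110$ ($x = \left(\left(4 \left(-4\right) + 2\right) + 3\right) 10 = \left(\left(-16 + 2\right) + 3\right) 10 = \left(-14 + 3\right) 10 = \left(-11\right) 10 = -110$)
$L = - \frac{403 \sqrt{11}}{11}$ ($L = - \frac{403}{\sqrt{11}} = - 403 \frac{\sqrt{11}}{11} = - \frac{403 \sqrt{11}}{11} \approx -121.51$)
$-290 + x L = -290 - 110 \left(- \frac{403 \sqrt{11}}{11}\right) = -290 + 4030 \sqrt{11}$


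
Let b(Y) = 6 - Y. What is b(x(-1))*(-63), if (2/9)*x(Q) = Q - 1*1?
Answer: -945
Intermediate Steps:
x(Q) = -9/2 + 9*Q/2 (x(Q) = 9*(Q - 1*1)/2 = 9*(Q - 1)/2 = 9*(-1 + Q)/2 = -9/2 + 9*Q/2)
b(x(-1))*(-63) = (6 - (-9/2 + (9/2)*(-1)))*(-63) = (6 - (-9/2 - 9/2))*(-63) = (6 - 1*(-9))*(-63) = (6 + 9)*(-63) = 15*(-63) = -945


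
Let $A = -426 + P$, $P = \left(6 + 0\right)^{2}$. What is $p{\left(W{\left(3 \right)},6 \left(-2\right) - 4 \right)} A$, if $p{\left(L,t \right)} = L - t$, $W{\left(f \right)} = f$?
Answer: $-7410$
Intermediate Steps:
$P = 36$ ($P = 6^{2} = 36$)
$A = -390$ ($A = -426 + 36 = -390$)
$p{\left(W{\left(3 \right)},6 \left(-2\right) - 4 \right)} A = \left(3 - \left(6 \left(-2\right) - 4\right)\right) \left(-390\right) = \left(3 - \left(-12 - 4\right)\right) \left(-390\right) = \left(3 - -16\right) \left(-390\right) = \left(3 + 16\right) \left(-390\right) = 19 \left(-390\right) = -7410$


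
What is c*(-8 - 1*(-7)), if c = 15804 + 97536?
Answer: -113340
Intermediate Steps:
c = 113340
c*(-8 - 1*(-7)) = 113340*(-8 - 1*(-7)) = 113340*(-8 + 7) = 113340*(-1) = -113340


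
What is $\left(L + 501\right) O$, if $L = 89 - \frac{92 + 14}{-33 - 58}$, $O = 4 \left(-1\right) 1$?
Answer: $- \frac{215184}{91} \approx -2364.7$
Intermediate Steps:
$O = -4$ ($O = \left(-4\right) 1 = -4$)
$L = \frac{8205}{91}$ ($L = 89 - \frac{106}{-91} = 89 - 106 \left(- \frac{1}{91}\right) = 89 - - \frac{106}{91} = 89 + \frac{106}{91} = \frac{8205}{91} \approx 90.165$)
$\left(L + 501\right) O = \left(\frac{8205}{91} + 501\right) \left(-4\right) = \frac{53796}{91} \left(-4\right) = - \frac{215184}{91}$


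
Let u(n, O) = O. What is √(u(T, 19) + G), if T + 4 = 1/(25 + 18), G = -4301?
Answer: I*√4282 ≈ 65.437*I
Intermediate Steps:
T = -171/43 (T = -4 + 1/(25 + 18) = -4 + 1/43 = -171/43 ≈ -3.9767)
√(u(T, 19) + G) = √(19 - 4301) = √(-4282) = I*√4282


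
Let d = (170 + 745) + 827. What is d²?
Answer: 3034564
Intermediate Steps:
d = 1742 (d = 915 + 827 = 1742)
d² = 1742² = 3034564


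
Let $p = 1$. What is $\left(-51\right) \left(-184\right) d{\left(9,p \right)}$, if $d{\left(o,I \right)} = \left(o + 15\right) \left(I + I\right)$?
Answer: $450432$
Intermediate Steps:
$d{\left(o,I \right)} = 2 I \left(15 + o\right)$ ($d{\left(o,I \right)} = \left(15 + o\right) 2 I = 2 I \left(15 + o\right)$)
$\left(-51\right) \left(-184\right) d{\left(9,p \right)} = \left(-51\right) \left(-184\right) 2 \cdot 1 \left(15 + 9\right) = 9384 \cdot 2 \cdot 1 \cdot 24 = 9384 \cdot 48 = 450432$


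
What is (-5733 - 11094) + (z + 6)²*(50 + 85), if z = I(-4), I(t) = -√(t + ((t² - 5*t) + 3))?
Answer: -7242 - 1620*√35 ≈ -16826.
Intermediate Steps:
I(t) = -√(3 + t² - 4*t) (I(t) = -√(t + (3 + t² - 5*t)) = -√(3 + t² - 4*t))
z = -√35 (z = -√(3 + (-4)² - 4*(-4)) = -√(3 + 16 + 16) = -√35 ≈ -5.9161)
(-5733 - 11094) + (z + 6)²*(50 + 85) = (-5733 - 11094) + (-√35 + 6)²*(50 + 85) = -16827 + (6 - √35)²*135 = -16827 + 135*(6 - √35)²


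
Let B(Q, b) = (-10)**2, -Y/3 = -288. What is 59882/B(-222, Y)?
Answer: 29941/50 ≈ 598.82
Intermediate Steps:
Y = 864 (Y = -3*(-288) = 864)
B(Q, b) = 100
59882/B(-222, Y) = 59882/100 = 59882*(1/100) = 29941/50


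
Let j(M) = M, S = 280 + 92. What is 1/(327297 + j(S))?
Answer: 1/327669 ≈ 3.0519e-6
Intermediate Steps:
S = 372
1/(327297 + j(S)) = 1/(327297 + 372) = 1/327669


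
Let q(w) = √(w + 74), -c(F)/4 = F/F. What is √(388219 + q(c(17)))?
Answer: √(388219 + √70) ≈ 623.08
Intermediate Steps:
c(F) = -4 (c(F) = -4*F/F = -4*1 = -4)
q(w) = √(74 + w)
√(388219 + q(c(17))) = √(388219 + √(74 - 4)) = √(388219 + √70)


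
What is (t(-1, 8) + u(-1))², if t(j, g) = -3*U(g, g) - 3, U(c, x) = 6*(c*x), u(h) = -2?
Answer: 1338649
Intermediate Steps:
U(c, x) = 6*c*x
t(j, g) = -3 - 18*g² (t(j, g) = -18*g*g - 3 = -18*g² - 3 = -3 - 18*g²)
(t(-1, 8) + u(-1))² = ((-3 - 18*8²) - 2)² = ((-3 - 18*64) - 2)² = ((-3 - 1152) - 2)² = (-1155 - 2)² = (-1157)² = 1338649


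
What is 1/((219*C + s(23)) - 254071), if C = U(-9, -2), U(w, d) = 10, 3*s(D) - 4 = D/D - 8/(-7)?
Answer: -21/5289458 ≈ -3.9702e-6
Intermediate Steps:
s(D) = 43/21 (s(D) = 4/3 + (D/D - 8/(-7))/3 = 4/3 + (1 - 8*(-1/7))/3 = 4/3 + (1 + 8/7)/3 = 4/3 + (1/3)*(15/7) = 4/3 + 5/7 = 43/21)
C = 10
1/((219*C + s(23)) - 254071) = 1/((219*10 + 43/21) - 254071) = 1/((2190 + 43/21) - 254071) = 1/(46033/21 - 254071) = 1/(-5289458/21) = -21/5289458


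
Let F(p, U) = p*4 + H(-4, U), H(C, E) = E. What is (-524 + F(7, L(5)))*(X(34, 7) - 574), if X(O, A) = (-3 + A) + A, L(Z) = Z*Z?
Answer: 265173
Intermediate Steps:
L(Z) = Z²
X(O, A) = -3 + 2*A
F(p, U) = U + 4*p (F(p, U) = p*4 + U = 4*p + U = U + 4*p)
(-524 + F(7, L(5)))*(X(34, 7) - 574) = (-524 + (5² + 4*7))*((-3 + 2*7) - 574) = (-524 + (25 + 28))*((-3 + 14) - 574) = (-524 + 53)*(11 - 574) = -471*(-563) = 265173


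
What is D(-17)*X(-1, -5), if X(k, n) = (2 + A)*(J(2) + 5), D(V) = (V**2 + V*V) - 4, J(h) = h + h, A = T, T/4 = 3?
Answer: 72324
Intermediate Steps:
T = 12 (T = 4*3 = 12)
A = 12
J(h) = 2*h
D(V) = -4 + 2*V**2 (D(V) = (V**2 + V**2) - 4 = 2*V**2 - 4 = -4 + 2*V**2)
X(k, n) = 126 (X(k, n) = (2 + 12)*(2*2 + 5) = 14*(4 + 5) = 14*9 = 126)
D(-17)*X(-1, -5) = (-4 + 2*(-17)**2)*126 = (-4 + 2*289)*126 = (-4 + 578)*126 = 574*126 = 72324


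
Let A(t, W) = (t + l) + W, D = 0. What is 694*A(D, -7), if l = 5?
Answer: -1388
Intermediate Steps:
A(t, W) = 5 + W + t (A(t, W) = (t + 5) + W = (5 + t) + W = 5 + W + t)
694*A(D, -7) = 694*(5 - 7 + 0) = 694*(-2) = -1388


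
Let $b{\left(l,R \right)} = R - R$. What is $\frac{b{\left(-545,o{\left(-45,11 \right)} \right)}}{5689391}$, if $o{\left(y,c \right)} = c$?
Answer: $0$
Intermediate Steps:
$b{\left(l,R \right)} = 0$
$\frac{b{\left(-545,o{\left(-45,11 \right)} \right)}}{5689391} = \frac{0}{5689391} = 0 \cdot \frac{1}{5689391} = 0$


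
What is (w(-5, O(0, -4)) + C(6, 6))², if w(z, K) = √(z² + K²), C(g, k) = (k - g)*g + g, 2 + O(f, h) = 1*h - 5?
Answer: (6 + √146)² ≈ 327.00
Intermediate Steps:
O(f, h) = -7 + h (O(f, h) = -2 + (1*h - 5) = -2 + (h - 5) = -2 + (-5 + h) = -7 + h)
C(g, k) = g + g*(k - g) (C(g, k) = g*(k - g) + g = g + g*(k - g))
w(z, K) = √(K² + z²)
(w(-5, O(0, -4)) + C(6, 6))² = (√((-7 - 4)² + (-5)²) + 6*(1 + 6 - 1*6))² = (√((-11)² + 25) + 6*(1 + 6 - 6))² = (√(121 + 25) + 6*1)² = (√146 + 6)² = (6 + √146)²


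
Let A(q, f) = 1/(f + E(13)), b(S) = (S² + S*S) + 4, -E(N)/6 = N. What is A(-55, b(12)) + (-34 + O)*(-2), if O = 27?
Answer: 2997/214 ≈ 14.005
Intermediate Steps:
E(N) = -6*N
b(S) = 4 + 2*S² (b(S) = (S² + S²) + 4 = 2*S² + 4 = 4 + 2*S²)
A(q, f) = 1/(-78 + f) (A(q, f) = 1/(f - 6*13) = 1/(f - 78) = 1/(-78 + f))
A(-55, b(12)) + (-34 + O)*(-2) = 1/(-78 + (4 + 2*12²)) + (-34 + 27)*(-2) = 1/(-78 + (4 + 2*144)) - 7*(-2) = 1/(-78 + (4 + 288)) + 14 = 1/(-78 + 292) + 14 = 1/214 + 14 = 2997/214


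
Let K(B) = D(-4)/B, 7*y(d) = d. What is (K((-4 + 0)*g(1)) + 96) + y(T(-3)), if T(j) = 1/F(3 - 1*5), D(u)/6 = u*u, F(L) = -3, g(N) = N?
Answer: 1511/21 ≈ 71.952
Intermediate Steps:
D(u) = 6*u² (D(u) = 6*(u*u) = 6*u²)
T(j) = -⅓ (T(j) = 1/(-3) = -⅓)
y(d) = d/7
K(B) = 96/B (K(B) = (6*(-4)²)/B = (6*16)/B = 96/B)
(K((-4 + 0)*g(1)) + 96) + y(T(-3)) = (96/(((-4 + 0)*1)) + 96) + (⅐)*(-⅓) = (96/((-4*1)) + 96) - 1/21 = (96/(-4) + 96) - 1/21 = (96*(-¼) + 96) - 1/21 = (-24 + 96) - 1/21 = 72 - 1/21 = 1511/21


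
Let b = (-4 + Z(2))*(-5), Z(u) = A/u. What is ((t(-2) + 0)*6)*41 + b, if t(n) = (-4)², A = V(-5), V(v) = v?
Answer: 7937/2 ≈ 3968.5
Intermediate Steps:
A = -5
t(n) = 16
Z(u) = -5/u
b = 65/2 (b = (-4 - 5/2)*(-5) = -13/2*(-5) = 65/2 ≈ 32.500)
((t(-2) + 0)*6)*41 + b = ((16 + 0)*6)*41 + 65/2 = (16*6)*41 + 65/2 = 96*41 + 65/2 = 3936 + 65/2 = 7937/2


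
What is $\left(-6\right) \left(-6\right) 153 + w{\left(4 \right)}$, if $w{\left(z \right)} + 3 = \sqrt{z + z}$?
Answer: $5505 + 2 \sqrt{2} \approx 5507.8$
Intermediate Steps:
$w{\left(z \right)} = -3 + \sqrt{2} \sqrt{z}$ ($w{\left(z \right)} = -3 + \sqrt{z + z} = -3 + \sqrt{2 z} = -3 + \sqrt{2} \sqrt{z}$)
$\left(-6\right) \left(-6\right) 153 + w{\left(4 \right)} = \left(-6\right) \left(-6\right) 153 - \left(3 - \sqrt{2} \sqrt{4}\right) = 36 \cdot 153 - \left(3 - \sqrt{2} \cdot 2\right) = 5508 - \left(3 - 2 \sqrt{2}\right) = 5505 + 2 \sqrt{2}$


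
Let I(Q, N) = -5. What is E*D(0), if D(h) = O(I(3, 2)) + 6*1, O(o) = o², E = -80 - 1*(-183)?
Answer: 3193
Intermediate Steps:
E = 103 (E = -80 + 183 = 103)
D(h) = 31 (D(h) = (-5)² + 6*1 = 25 + 6 = 31)
E*D(0) = 103*31 = 3193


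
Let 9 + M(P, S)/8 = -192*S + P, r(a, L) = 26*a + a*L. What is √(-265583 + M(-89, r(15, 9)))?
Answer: I*√1072767 ≈ 1035.7*I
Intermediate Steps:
r(a, L) = 26*a + L*a
M(P, S) = -72 - 1536*S + 8*P (M(P, S) = -72 + 8*(-192*S + P) = -72 + 8*(P - 192*S) = -72 + (-1536*S + 8*P) = -72 - 1536*S + 8*P)
√(-265583 + M(-89, r(15, 9))) = √(-265583 + (-72 - 23040*(26 + 9) + 8*(-89))) = √(-265583 + (-72 - 23040*35 - 712)) = √(-265583 + (-72 - 1536*525 - 712)) = √(-265583 + (-72 - 806400 - 712)) = √(-265583 - 807184) = √(-1072767) = I*√1072767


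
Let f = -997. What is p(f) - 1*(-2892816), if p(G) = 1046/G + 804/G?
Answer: 2884135702/997 ≈ 2.8928e+6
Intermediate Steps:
p(G) = 1850/G
p(f) - 1*(-2892816) = 1850/(-997) - 1*(-2892816) = 1850*(-1/997) + 2892816 = -1850/997 + 2892816 = 2884135702/997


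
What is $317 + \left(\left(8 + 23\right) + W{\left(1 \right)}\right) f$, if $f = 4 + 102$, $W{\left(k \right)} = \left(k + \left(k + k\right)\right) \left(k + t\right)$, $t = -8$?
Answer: $1377$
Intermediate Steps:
$W{\left(k \right)} = 3 k \left(-8 + k\right)$ ($W{\left(k \right)} = \left(k + \left(k + k\right)\right) \left(k - 8\right) = \left(k + 2 k\right) \left(-8 + k\right) = 3 k \left(-8 + k\right)$)
$f = 106$
$317 + \left(\left(8 + 23\right) + W{\left(1 \right)}\right) f = 317 + \left(\left(8 + 23\right) + 3 \cdot 1 \left(-8 + 1\right)\right) 106 = 317 + \left(31 + 3 \cdot 1 \left(-7\right)\right) 106 = 317 + \left(31 - 21\right) 106 = 317 + 10 \cdot 106 = 317 + 1060 = 1377$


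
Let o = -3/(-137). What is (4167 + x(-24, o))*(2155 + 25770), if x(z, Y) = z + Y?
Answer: 15850062450/137 ≈ 1.1569e+8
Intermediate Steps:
o = 3/137 (o = -3*(-1/137) = 3/137 ≈ 0.021898)
x(z, Y) = Y + z
(4167 + x(-24, o))*(2155 + 25770) = (4167 + (3/137 - 24))*(2155 + 25770) = (4167 - 3285/137)*27925 = (567594/137)*27925 = 15850062450/137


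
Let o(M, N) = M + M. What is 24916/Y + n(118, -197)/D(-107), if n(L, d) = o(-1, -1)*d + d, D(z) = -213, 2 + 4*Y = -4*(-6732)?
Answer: 7962005/2867619 ≈ 2.7765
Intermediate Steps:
Y = 13463/2 (Y = -½ + (-4*(-6732))/4 = -½ + (¼)*26928 = -½ + 6732 = 13463/2 ≈ 6731.5)
o(M, N) = 2*M
n(L, d) = -d (n(L, d) = (2*(-1))*d + d = -2*d + d = -d)
24916/Y + n(118, -197)/D(-107) = 24916/(13463/2) - 1*(-197)/(-213) = 24916*(2/13463) + 197*(-1/213) = 49832/13463 - 197/213 = 7962005/2867619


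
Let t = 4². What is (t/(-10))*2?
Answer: -16/5 ≈ -3.2000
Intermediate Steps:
t = 16
(t/(-10))*2 = (16/(-10))*2 = (16*(-⅒))*2 = -8/5*2 = -16/5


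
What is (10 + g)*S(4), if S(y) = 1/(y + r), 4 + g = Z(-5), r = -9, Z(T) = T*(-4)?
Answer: -26/5 ≈ -5.2000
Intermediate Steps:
Z(T) = -4*T
g = 16 (g = -4 - 4*(-5) = -4 + 20 = 16)
S(y) = 1/(-9 + y) (S(y) = 1/(y - 9) = 1/(-9 + y))
(10 + g)*S(4) = (10 + 16)/(-9 + 4) = 26/(-5) = 26*(-⅕) = -26/5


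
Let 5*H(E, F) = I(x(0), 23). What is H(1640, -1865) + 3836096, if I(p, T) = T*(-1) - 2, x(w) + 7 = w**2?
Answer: 3836091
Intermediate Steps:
x(w) = -7 + w**2
I(p, T) = -2 - T (I(p, T) = -T - 2 = -2 - T)
H(E, F) = -5 (H(E, F) = (-2 - 1*23)/5 = (-2 - 23)/5 = (1/5)*(-25) = -5)
H(1640, -1865) + 3836096 = -5 + 3836096 = 3836091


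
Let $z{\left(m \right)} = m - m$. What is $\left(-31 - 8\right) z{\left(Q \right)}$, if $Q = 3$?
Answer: $0$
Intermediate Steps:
$z{\left(m \right)} = 0$
$\left(-31 - 8\right) z{\left(Q \right)} = \left(-31 - 8\right) 0 = \left(-39\right) 0 = 0$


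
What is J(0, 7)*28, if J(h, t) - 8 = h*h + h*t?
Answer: 224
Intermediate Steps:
J(h, t) = 8 + h² + h*t (J(h, t) = 8 + (h*h + h*t) = 8 + (h² + h*t) = 8 + h² + h*t)
J(0, 7)*28 = (8 + 0² + 0*7)*28 = (8 + 0 + 0)*28 = 8*28 = 224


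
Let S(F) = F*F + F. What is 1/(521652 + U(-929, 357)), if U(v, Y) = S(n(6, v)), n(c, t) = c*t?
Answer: 1/31585554 ≈ 3.1660e-8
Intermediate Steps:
S(F) = F + F² (S(F) = F² + F = F + F²)
U(v, Y) = 6*v*(1 + 6*v) (U(v, Y) = (6*v)*(1 + 6*v) = 6*v*(1 + 6*v))
1/(521652 + U(-929, 357)) = 1/(521652 + 6*(-929)*(1 + 6*(-929))) = 1/(521652 + 6*(-929)*(1 - 5574)) = 1/(521652 + 6*(-929)*(-5573)) = 1/(521652 + 31063902) = 1/31585554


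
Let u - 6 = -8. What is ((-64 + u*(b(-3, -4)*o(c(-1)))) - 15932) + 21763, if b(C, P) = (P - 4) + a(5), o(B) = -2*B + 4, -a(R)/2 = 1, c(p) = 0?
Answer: 5847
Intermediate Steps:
u = -2 (u = 6 - 8 = -2)
a(R) = -2 (a(R) = -2*1 = -2)
o(B) = 4 - 2*B
b(C, P) = -6 + P (b(C, P) = (P - 4) - 2 = (-4 + P) - 2 = -6 + P)
((-64 + u*(b(-3, -4)*o(c(-1)))) - 15932) + 21763 = ((-64 - 2*(-6 - 4)*(4 - 2*0)) - 15932) + 21763 = ((-64 - (-20)*(4 + 0)) - 15932) + 21763 = ((-64 - (-20)*4) - 15932) + 21763 = ((-64 - 2*(-40)) - 15932) + 21763 = ((-64 + 80) - 15932) + 21763 = (16 - 15932) + 21763 = -15916 + 21763 = 5847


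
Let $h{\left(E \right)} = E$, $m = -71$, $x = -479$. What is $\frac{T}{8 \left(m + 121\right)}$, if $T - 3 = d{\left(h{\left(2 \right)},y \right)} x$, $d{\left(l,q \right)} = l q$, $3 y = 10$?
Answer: $- \frac{9571}{1200} \approx -7.9758$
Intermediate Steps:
$y = \frac{10}{3}$ ($y = \frac{1}{3} \cdot 10 = \frac{10}{3} \approx 3.3333$)
$T = - \frac{9571}{3}$ ($T = 3 + 2 \cdot \frac{10}{3} \left(-479\right) = 3 + \frac{20}{3} \left(-479\right) = 3 - \frac{9580}{3} = - \frac{9571}{3} \approx -3190.3$)
$\frac{T}{8 \left(m + 121\right)} = - \frac{9571}{3 \cdot 8 \left(-71 + 121\right)} = - \frac{9571}{3 \cdot 8 \cdot 50} = - \frac{9571}{3 \cdot 400} = \left(- \frac{9571}{3}\right) \frac{1}{400} = - \frac{9571}{1200}$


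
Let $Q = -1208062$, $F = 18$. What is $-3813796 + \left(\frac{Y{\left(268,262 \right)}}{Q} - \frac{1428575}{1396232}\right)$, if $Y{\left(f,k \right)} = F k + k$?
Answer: $- \frac{3216432125713212105}{843367411192} \approx -3.8138 \cdot 10^{6}$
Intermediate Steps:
$Y{\left(f,k \right)} = 19 k$ ($Y{\left(f,k \right)} = 18 k + k = 19 k$)
$-3813796 + \left(\frac{Y{\left(268,262 \right)}}{Q} - \frac{1428575}{1396232}\right) = -3813796 - \left(\frac{1428575}{1396232} - \frac{19 \cdot 262}{-1208062}\right) = -3813796 + \left(4978 \left(- \frac{1}{1208062}\right) - \frac{1428575}{1396232}\right) = -3813796 - \frac{866378807273}{843367411192} = - \frac{3216432125713212105}{843367411192}$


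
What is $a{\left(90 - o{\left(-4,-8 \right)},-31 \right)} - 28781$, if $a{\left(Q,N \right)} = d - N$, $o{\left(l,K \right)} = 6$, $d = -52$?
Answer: $-28802$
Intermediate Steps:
$a{\left(Q,N \right)} = -52 - N$
$a{\left(90 - o{\left(-4,-8 \right)},-31 \right)} - 28781 = \left(-52 - -31\right) - 28781 = \left(-52 + 31\right) - 28781 = -21 - 28781 = -28802$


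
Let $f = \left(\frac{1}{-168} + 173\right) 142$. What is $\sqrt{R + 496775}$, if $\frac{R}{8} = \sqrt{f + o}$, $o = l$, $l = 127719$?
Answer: $\frac{\sqrt{219077775 + 84 \sqrt{268629249}}}{21} \approx 707.03$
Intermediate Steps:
$o = 127719$
$f = \frac{2063473}{84}$ ($f = \left(- \frac{1}{168} + 173\right) 142 = \frac{29063}{168} \cdot 142 = \frac{2063473}{84} \approx 24565.0$)
$R = \frac{4 \sqrt{268629249}}{21}$ ($R = 8 \sqrt{\frac{2063473}{84} + 127719} = 8 \sqrt{\frac{12791869}{84}} = 8 \frac{\sqrt{268629249}}{42} = \frac{4 \sqrt{268629249}}{21} \approx 3121.9$)
$\sqrt{R + 496775} = \sqrt{\frac{4 \sqrt{268629249}}{21} + 496775} = \sqrt{496775 + \frac{4 \sqrt{268629249}}{21}}$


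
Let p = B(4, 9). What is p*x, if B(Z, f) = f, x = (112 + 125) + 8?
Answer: 2205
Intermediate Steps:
x = 245 (x = 237 + 8 = 245)
p = 9
p*x = 9*245 = 2205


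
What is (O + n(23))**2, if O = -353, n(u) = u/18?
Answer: 40081561/324 ≈ 1.2371e+5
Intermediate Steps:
n(u) = u/18 (n(u) = u*(1/18) = u/18)
(O + n(23))**2 = (-353 + (1/18)*23)**2 = (-353 + 23/18)**2 = (-6331/18)**2 = 40081561/324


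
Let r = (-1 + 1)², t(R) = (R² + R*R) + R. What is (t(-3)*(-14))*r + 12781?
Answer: 12781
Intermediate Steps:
t(R) = R + 2*R² (t(R) = (R² + R²) + R = 2*R² + R = R + 2*R²)
r = 0 (r = 0² = 0)
(t(-3)*(-14))*r + 12781 = (-3*(1 + 2*(-3))*(-14))*0 + 12781 = (-3*(1 - 6)*(-14))*0 + 12781 = (-3*(-5)*(-14))*0 + 12781 = (15*(-14))*0 + 12781 = -210*0 + 12781 = 0 + 12781 = 12781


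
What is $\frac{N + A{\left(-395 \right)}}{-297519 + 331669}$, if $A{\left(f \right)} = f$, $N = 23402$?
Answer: $\frac{23007}{34150} \approx 0.6737$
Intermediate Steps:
$\frac{N + A{\left(-395 \right)}}{-297519 + 331669} = \frac{23402 - 395}{-297519 + 331669} = \frac{23007}{34150}$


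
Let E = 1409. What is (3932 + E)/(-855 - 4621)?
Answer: -5341/5476 ≈ -0.97535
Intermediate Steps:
(3932 + E)/(-855 - 4621) = (3932 + 1409)/(-855 - 4621) = 5341/(-5476) = 5341*(-1/5476) = -5341/5476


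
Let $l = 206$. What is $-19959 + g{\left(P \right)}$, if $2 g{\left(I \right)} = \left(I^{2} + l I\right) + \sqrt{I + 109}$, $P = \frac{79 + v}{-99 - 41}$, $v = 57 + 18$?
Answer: $- \frac{4014339}{200} + \frac{\sqrt{10790}}{20} \approx -20067.0$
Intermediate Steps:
$v = 75$
$P = - \frac{11}{10}$ ($P = \frac{79 + 75}{-99 - 41} = \frac{154}{-140} = 154 \left(- \frac{1}{140}\right) = - \frac{11}{10} \approx -1.1$)
$g{\left(I \right)} = \frac{I^{2}}{2} + \frac{\sqrt{109 + I}}{2} + 103 I$ ($g{\left(I \right)} = \frac{\left(I^{2} + 206 I\right) + \sqrt{I + 109}}{2} = \frac{\left(I^{2} + 206 I\right) + \sqrt{109 + I}}{2} = \frac{I^{2} + \sqrt{109 + I} + 206 I}{2} = \frac{I^{2}}{2} + \frac{\sqrt{109 + I}}{2} + 103 I$)
$-19959 + g{\left(P \right)} = -19959 + \left(\frac{\left(- \frac{11}{10}\right)^{2}}{2} + \frac{\sqrt{109 - \frac{11}{10}}}{2} + 103 \left(- \frac{11}{10}\right)\right) = -19959 + \left(\frac{1}{2} \cdot \frac{121}{100} + \frac{\sqrt{\frac{1079}{10}}}{2} - \frac{1133}{10}\right) = -19959 + \left(\frac{121}{200} + \frac{\frac{1}{10} \sqrt{10790}}{2} - \frac{1133}{10}\right) = -19959 + \left(\frac{121}{200} + \frac{\sqrt{10790}}{20} - \frac{1133}{10}\right) = -19959 - \left(\frac{22539}{200} - \frac{\sqrt{10790}}{20}\right) = - \frac{4014339}{200} + \frac{\sqrt{10790}}{20}$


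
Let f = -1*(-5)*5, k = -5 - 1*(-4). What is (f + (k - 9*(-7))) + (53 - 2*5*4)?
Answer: 100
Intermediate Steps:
k = -1 (k = -5 + 4 = -1)
f = 25 (f = 5*5 = 25)
(f + (k - 9*(-7))) + (53 - 2*5*4) = (25 + (-1 - 9*(-7))) + (53 - 2*5*4) = (25 + (-1 + 63)) + (53 - 10*4) = (25 + 62) + (53 - 1*40) = 87 + (53 - 40) = 87 + 13 = 100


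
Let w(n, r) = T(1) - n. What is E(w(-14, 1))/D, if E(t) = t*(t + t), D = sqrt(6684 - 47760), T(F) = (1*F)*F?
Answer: -75*I*sqrt(1141)/1141 ≈ -2.2203*I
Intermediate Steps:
T(F) = F**2 (T(F) = F*F = F**2)
w(n, r) = 1 - n (w(n, r) = 1**2 - n = 1 - n)
D = 6*I*sqrt(1141) (D = sqrt(-41076) = 6*I*sqrt(1141) ≈ 202.67*I)
E(t) = 2*t**2 (E(t) = t*(2*t) = 2*t**2)
E(w(-14, 1))/D = (2*(1 - 1*(-14))**2)/((6*I*sqrt(1141))) = (2*(1 + 14)**2)*(-I*sqrt(1141)/6846) = (2*15**2)*(-I*sqrt(1141)/6846) = (2*225)*(-I*sqrt(1141)/6846) = 450*(-I*sqrt(1141)/6846) = -75*I*sqrt(1141)/1141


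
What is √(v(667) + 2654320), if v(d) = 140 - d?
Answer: √2653793 ≈ 1629.0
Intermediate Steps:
√(v(667) + 2654320) = √((140 - 1*667) + 2654320) = √((140 - 667) + 2654320) = √(-527 + 2654320) = √2653793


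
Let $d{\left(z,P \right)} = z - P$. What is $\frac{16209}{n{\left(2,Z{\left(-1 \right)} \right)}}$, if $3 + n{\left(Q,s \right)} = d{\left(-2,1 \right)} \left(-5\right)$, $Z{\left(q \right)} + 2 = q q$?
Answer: $\frac{5403}{4} \approx 1350.8$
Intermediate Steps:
$Z{\left(q \right)} = -2 + q^{2}$ ($Z{\left(q \right)} = -2 + q q = -2 + q^{2}$)
$n{\left(Q,s \right)} = 12$ ($n{\left(Q,s \right)} = -3 + \left(-2 - 1\right) \left(-5\right) = -3 - -15 = -3 + 15 = 12$)
$\frac{16209}{n{\left(2,Z{\left(-1 \right)} \right)}} = \frac{16209}{12} = 16209 \cdot \frac{1}{12} = \frac{5403}{4}$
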